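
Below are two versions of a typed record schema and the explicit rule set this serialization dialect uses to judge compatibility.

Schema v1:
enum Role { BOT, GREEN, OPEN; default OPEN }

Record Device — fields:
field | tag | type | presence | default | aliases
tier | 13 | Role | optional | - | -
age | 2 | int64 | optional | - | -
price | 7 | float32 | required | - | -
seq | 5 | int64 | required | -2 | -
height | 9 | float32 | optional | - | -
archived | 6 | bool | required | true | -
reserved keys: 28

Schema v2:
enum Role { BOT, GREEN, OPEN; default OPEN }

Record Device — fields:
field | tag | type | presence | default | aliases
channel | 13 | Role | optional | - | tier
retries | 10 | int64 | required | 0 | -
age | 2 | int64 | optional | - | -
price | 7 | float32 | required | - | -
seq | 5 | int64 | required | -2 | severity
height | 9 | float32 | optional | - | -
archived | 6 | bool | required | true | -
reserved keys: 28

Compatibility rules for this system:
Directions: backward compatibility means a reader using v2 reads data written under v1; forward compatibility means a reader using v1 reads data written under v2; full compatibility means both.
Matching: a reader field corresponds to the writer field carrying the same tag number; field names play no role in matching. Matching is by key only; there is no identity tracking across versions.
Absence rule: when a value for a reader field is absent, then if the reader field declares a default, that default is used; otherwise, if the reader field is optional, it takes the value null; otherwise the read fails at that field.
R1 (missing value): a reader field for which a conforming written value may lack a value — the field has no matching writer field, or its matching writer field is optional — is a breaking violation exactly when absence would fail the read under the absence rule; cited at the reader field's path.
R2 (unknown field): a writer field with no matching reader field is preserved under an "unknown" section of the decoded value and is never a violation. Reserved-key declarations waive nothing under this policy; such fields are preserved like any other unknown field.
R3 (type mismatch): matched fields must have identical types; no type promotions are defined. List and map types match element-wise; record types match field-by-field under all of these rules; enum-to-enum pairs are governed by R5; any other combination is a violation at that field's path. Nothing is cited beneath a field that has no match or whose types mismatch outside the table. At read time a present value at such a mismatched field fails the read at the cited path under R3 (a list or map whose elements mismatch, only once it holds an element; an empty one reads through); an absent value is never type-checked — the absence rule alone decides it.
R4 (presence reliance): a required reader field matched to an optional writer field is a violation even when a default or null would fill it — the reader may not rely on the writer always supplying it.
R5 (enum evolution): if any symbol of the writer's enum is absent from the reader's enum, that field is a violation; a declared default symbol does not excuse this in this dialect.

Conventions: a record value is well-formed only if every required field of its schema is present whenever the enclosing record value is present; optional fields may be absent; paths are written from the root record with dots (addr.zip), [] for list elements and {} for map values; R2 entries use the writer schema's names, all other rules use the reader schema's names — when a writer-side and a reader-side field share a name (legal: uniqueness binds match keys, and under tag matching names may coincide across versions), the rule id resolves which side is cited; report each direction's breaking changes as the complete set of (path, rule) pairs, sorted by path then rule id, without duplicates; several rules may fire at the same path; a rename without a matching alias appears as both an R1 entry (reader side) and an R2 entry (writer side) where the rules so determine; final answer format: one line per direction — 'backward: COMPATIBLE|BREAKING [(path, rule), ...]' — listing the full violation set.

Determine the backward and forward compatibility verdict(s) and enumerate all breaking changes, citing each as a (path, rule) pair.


backward: COMPATIBLE []; forward: COMPATIBLE []

the writer's type comes first in each Device pair
backward for Device (reader v2, writer v1):
  channel <- tier (Role -> Role, writer optional)
  no writer field matches reader retries
  age <- age (int64 -> int64, writer optional)
  price <- price (float32 -> float32, writer required)
  seq <- seq (int64 -> int64, writer required)
  height <- height (float32 -> float32, writer optional)
  archived <- archived (bool -> bool, writer required)
  => backward: COMPATIBLE
forward for Device (reader v1, writer v2):
  tier <- channel (Role -> Role, writer optional)
  age <- age (int64 -> int64, writer optional)
  price <- price (float32 -> float32, writer required)
  seq <- seq (int64 -> int64, writer required)
  height <- height (float32 -> float32, writer optional)
  archived <- archived (bool -> bool, writer required)
  writer retries: unknown to reader
  => forward: COMPATIBLE


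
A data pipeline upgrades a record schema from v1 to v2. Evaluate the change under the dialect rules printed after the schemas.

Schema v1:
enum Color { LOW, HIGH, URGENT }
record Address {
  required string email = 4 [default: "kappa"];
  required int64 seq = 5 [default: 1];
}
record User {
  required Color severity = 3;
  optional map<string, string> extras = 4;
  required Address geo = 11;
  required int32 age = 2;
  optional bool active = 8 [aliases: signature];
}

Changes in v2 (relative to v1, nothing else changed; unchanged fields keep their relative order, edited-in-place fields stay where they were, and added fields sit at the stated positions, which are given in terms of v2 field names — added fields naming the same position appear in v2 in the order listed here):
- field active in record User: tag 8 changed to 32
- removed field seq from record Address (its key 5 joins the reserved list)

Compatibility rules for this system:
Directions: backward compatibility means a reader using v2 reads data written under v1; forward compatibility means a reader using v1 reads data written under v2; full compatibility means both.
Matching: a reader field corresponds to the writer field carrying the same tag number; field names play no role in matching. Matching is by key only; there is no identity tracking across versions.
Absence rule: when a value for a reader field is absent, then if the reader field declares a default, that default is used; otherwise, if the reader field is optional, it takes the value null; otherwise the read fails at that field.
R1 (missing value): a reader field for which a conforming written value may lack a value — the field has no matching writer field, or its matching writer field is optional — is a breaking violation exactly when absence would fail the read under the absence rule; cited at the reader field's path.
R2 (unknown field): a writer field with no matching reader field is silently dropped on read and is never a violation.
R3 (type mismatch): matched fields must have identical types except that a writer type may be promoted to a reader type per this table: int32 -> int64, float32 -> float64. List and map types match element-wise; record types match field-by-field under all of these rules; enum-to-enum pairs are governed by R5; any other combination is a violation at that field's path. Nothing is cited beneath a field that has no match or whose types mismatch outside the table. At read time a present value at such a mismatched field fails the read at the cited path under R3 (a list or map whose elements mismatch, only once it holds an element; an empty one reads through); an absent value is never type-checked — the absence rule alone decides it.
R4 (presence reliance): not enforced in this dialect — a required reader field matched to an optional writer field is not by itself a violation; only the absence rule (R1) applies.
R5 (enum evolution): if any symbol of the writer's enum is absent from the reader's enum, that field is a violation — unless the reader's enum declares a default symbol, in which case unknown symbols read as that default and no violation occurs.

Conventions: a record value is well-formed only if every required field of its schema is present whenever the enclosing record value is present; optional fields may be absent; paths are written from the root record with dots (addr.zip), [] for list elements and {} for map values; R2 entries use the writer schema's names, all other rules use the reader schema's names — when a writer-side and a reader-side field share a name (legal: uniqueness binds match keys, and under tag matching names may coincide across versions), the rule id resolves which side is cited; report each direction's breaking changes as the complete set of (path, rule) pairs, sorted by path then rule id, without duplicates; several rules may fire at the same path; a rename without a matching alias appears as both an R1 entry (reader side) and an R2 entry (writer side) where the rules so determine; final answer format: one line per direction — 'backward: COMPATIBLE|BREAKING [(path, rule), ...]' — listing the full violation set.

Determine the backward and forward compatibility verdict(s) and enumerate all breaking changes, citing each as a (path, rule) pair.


each type pair in User: writer, then reader
backward on User — v2 reading data written by v1:
  severity: Color -> Color, writer required; from severity
  extras: map<string, string> -> map<string, string>, writer optional; from extras
  geo: Address -> Address, writer required; from geo
  age: int32 -> int32, writer required; from age
  active has no writer counterpart
  leftover writer field: active
  geo.email: string -> string, writer required; from geo.email
  leftover writer field: geo.seq
  => backward verdict for User: COMPATIBLE, no violations
forward on User — v1 reading data written by v2:
  severity: Color -> Color, writer required; from severity
  extras: map<string, string> -> map<string, string>, writer optional; from extras
  geo: Address -> Address, writer required; from geo
  age: int32 -> int32, writer required; from age
  active has no writer counterpart
  leftover writer field: active
  geo.email: string -> string, writer required; from geo.email
  geo.seq has no writer counterpart
  => forward verdict for User: COMPATIBLE, no violations

backward: COMPATIBLE []; forward: COMPATIBLE []


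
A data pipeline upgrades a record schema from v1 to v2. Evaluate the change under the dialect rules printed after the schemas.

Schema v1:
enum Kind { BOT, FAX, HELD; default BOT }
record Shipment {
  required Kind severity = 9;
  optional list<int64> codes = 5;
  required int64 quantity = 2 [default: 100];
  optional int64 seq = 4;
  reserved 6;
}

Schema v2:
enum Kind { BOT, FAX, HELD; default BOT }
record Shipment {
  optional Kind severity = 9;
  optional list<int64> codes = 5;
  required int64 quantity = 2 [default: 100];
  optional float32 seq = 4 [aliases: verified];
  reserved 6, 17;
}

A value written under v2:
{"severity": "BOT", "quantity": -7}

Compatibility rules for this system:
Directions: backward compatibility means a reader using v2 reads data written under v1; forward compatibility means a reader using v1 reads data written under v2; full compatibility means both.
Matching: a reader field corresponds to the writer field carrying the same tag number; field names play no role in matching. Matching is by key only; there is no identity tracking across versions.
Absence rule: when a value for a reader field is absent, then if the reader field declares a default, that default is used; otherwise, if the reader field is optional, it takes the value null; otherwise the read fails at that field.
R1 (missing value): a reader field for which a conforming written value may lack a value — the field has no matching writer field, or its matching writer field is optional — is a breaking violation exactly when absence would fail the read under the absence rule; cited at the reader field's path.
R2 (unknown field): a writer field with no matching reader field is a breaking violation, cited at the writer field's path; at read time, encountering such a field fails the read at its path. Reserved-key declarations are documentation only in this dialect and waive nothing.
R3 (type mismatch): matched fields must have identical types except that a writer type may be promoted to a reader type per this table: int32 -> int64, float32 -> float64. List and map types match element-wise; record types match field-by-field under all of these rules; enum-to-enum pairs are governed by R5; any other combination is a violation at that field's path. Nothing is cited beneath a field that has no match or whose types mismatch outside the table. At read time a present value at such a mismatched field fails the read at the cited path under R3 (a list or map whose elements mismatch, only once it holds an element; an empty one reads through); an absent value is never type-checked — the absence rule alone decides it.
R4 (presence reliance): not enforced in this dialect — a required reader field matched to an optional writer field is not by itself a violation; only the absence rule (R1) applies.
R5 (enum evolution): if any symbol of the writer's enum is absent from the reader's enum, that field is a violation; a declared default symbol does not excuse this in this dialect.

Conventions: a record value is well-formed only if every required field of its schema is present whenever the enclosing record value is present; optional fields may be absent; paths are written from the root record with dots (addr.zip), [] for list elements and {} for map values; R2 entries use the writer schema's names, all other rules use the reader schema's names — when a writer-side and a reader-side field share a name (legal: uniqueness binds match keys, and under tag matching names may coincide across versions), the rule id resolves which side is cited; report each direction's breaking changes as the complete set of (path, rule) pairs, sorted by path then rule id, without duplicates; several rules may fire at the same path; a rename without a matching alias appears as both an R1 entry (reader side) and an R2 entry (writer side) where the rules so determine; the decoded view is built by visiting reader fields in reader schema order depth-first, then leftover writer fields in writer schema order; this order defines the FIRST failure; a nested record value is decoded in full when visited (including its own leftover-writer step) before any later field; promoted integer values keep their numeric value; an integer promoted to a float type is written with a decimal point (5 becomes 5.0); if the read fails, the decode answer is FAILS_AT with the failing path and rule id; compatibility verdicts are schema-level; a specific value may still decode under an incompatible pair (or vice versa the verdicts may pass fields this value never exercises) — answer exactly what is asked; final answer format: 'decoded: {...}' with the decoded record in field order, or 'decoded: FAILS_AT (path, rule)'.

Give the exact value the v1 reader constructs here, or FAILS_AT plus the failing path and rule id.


decoded: {"severity": "BOT", "codes": null, "quantity": -7, "seq": null}

the writer's type comes first in each Shipment pair
decode walk for Shipment under reader schema v1:
  severity := "BOT"
  codes := null (not supplied -> null)
  quantity := -7
  seq := null (not supplied -> null)
  => decoded: {"severity": "BOT", "codes": null, "quantity": -7, "seq": null}
ruling out the remaining Shipment differences:
  field seq in record Shipment: type int64 changed to float32 -> schema-level compatibility only; this Shipment value's decode is unchanged
  field severity in record Shipment: required changed to optional -> schema-level compatibility only; this Shipment value's decode is unchanged


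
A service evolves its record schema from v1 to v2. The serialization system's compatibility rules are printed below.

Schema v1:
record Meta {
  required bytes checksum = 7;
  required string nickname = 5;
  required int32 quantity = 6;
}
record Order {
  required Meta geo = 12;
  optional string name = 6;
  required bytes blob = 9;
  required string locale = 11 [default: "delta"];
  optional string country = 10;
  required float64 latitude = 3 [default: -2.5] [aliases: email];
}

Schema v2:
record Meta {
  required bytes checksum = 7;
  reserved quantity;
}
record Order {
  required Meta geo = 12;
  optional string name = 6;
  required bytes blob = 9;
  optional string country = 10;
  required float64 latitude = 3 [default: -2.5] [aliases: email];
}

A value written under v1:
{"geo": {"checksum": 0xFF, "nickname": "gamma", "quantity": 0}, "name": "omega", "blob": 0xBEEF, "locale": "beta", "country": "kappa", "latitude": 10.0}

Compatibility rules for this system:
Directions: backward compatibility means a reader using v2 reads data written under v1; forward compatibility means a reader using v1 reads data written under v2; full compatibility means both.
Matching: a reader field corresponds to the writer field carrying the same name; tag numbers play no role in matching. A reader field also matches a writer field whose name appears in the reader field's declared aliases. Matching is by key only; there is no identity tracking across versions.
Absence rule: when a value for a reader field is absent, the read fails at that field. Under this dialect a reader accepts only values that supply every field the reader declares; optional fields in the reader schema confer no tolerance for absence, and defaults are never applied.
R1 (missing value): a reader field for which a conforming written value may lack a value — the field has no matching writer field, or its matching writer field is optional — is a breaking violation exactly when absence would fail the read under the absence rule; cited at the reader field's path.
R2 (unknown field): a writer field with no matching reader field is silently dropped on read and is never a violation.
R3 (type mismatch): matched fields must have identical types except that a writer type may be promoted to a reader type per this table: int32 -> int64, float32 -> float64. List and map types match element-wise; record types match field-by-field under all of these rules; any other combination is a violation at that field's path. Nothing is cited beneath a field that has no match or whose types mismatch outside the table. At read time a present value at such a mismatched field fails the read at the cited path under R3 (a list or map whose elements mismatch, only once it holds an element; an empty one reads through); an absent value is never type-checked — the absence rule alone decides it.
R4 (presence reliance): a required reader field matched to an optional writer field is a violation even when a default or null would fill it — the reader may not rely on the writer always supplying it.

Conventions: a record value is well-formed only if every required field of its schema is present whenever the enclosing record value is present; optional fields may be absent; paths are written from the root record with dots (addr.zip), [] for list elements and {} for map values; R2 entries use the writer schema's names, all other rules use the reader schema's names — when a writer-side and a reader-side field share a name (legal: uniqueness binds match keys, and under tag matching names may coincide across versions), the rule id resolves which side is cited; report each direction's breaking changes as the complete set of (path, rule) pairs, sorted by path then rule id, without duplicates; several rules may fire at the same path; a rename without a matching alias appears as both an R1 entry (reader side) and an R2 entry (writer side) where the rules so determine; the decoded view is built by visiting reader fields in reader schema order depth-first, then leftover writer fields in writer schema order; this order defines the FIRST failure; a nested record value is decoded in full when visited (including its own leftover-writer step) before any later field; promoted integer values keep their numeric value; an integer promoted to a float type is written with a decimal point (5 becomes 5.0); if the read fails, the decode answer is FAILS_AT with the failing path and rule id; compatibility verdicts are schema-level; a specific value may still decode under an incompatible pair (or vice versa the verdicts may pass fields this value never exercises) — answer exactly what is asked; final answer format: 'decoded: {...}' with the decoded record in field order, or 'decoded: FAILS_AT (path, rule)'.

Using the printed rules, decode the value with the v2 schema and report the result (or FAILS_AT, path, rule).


the writer's type comes first in each Order pair
migrating the Order value to v2:
  geo.checksum := 0xFF
  writer geo.nickname: unmatched, discarded
  writer geo.quantity: unmatched, discarded
  name := "omega"
  blob := 0xBEEF
  country := "kappa"
  latitude := 10.0
  writer locale: unmatched, discarded
  => decoded: {"geo": {"checksum": 0xFF}, "name": "omega", "blob": 0xBEEF, "country": "kappa", "latitude": 10.0}

decoded: {"geo": {"checksum": 0xFF}, "name": "omega", "blob": 0xBEEF, "country": "kappa", "latitude": 10.0}


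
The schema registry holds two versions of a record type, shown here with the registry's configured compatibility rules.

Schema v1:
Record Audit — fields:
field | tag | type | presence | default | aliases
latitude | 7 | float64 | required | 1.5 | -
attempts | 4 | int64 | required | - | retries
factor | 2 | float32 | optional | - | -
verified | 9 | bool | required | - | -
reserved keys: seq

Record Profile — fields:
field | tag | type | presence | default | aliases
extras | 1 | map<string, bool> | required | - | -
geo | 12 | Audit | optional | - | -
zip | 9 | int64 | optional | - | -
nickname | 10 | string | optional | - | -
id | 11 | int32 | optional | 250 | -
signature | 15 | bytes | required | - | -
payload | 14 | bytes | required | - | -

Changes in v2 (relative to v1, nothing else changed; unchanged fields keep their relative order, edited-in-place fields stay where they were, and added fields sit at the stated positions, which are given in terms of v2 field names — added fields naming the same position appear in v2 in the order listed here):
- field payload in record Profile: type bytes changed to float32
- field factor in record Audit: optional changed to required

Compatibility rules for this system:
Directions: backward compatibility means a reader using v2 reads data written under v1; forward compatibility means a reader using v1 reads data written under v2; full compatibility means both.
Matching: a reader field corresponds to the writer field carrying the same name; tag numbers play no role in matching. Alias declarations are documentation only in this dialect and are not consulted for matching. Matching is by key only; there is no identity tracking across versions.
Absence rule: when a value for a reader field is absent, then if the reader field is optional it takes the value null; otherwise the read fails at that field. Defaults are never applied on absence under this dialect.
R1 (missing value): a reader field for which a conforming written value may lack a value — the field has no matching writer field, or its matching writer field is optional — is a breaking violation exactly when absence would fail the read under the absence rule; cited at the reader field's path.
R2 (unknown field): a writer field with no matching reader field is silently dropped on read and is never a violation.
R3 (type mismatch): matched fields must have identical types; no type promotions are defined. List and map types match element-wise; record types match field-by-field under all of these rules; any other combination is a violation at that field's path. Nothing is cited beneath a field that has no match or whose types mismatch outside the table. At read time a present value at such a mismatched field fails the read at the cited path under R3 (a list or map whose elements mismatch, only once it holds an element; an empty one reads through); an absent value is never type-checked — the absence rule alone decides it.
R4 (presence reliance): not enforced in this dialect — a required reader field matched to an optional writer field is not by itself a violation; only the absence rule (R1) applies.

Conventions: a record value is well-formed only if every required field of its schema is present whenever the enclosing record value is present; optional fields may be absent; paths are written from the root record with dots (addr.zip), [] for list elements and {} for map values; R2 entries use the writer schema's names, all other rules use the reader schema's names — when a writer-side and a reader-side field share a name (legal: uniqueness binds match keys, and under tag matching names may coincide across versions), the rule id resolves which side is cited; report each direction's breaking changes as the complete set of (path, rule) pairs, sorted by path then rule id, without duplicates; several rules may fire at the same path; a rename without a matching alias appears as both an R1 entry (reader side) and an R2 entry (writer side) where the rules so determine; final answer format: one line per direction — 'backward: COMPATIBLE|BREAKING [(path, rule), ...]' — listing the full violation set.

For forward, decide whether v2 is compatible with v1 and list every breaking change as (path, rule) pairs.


arrows below run writer -> reader for Profile
forward analysis of Profile with v1 as reader and v2 as writer:
  extras: map<string, bool> -> map<string, bool>, writer required; from extras
  geo: Audit -> Audit, writer optional; from geo
  zip: int64 -> int64, writer optional; from zip
  nickname: string -> string, writer optional; from nickname
  id: int32 -> int32, writer optional; from id
  signature: bytes -> bytes, writer required; from signature
  payload: float32 -> bytes, writer required; from payload
  geo.latitude: float64 -> float64, writer required; from geo.latitude
  geo.attempts: int64 -> int64, writer required; from geo.attempts
  geo.factor: float32 -> float32, writer required; from geo.factor
  geo.verified: bool -> bool, writer required; from geo.verified
  R3 fires at payload
  => forward verdict for Profile: BREAKING, 1 violation(s)
the rest of the Profile diff is inert for this question:
  field factor in record Audit: optional changed to required -> its effect on Profile is confined to the backward direction, not asked

forward: BREAKING [(payload, R3)]


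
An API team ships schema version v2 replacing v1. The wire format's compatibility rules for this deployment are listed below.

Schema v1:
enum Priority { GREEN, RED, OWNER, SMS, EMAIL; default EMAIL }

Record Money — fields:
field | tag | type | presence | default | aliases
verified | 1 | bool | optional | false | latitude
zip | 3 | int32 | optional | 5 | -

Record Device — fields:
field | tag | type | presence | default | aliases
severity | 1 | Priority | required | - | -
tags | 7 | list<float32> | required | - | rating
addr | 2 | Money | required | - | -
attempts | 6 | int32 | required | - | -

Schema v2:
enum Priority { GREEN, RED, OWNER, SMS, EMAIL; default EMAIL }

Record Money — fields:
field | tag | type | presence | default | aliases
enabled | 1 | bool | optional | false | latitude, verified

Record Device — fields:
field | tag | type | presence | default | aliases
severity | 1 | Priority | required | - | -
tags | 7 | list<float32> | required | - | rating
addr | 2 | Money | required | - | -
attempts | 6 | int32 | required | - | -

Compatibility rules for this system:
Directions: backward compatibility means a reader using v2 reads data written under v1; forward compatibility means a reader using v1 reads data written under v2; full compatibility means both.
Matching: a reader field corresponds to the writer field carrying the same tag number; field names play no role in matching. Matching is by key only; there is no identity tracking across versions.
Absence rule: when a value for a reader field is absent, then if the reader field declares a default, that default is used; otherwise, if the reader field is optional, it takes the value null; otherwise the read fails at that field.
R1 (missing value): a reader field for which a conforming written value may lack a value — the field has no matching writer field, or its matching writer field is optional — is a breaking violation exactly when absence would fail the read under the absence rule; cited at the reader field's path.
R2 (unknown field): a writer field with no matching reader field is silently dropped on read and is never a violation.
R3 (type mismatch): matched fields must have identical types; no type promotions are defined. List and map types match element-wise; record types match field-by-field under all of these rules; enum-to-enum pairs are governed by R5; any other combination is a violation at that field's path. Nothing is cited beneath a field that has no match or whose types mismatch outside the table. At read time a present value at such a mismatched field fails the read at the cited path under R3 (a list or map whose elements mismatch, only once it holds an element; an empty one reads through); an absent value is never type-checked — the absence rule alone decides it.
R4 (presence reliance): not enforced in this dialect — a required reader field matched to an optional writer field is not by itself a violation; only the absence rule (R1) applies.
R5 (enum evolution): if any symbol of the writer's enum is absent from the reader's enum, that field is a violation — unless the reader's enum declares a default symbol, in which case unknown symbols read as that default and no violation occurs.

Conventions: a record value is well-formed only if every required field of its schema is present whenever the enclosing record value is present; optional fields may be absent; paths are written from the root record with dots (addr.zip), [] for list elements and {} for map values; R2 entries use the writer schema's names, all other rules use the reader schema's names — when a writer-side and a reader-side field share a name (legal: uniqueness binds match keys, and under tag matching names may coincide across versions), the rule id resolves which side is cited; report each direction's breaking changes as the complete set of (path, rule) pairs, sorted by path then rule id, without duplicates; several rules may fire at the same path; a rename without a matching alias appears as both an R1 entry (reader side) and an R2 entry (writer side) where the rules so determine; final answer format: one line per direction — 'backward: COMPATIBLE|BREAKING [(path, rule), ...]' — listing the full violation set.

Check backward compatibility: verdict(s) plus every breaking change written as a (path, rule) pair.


arrows below run writer -> reader for Device
checking backward for Device: reader v2 against writer v1:
  severity: paired with writer severity (Priority -> Priority; writer required)
  tags: paired with writer tags (list<float32> -> list<float32>; writer required)
  addr: paired with writer addr (Money -> Money; writer required)
  attempts: paired with writer attempts (int32 -> int32; writer required)
  addr.enabled: paired with writer addr.verified (bool -> bool; writer optional)
  writer field addr.zip has no reader counterpart
  => backward verdict for Device: COMPATIBLE, no violations
diffs on Device not affecting the asked answer:
  renamed field verified to enabled in record Money (alias verified declared on the renamed field) -> inert for the asked Device verdict: nothing fires
  removed field zip from record Money -> inert for the asked Device verdict: nothing fires

backward: COMPATIBLE []


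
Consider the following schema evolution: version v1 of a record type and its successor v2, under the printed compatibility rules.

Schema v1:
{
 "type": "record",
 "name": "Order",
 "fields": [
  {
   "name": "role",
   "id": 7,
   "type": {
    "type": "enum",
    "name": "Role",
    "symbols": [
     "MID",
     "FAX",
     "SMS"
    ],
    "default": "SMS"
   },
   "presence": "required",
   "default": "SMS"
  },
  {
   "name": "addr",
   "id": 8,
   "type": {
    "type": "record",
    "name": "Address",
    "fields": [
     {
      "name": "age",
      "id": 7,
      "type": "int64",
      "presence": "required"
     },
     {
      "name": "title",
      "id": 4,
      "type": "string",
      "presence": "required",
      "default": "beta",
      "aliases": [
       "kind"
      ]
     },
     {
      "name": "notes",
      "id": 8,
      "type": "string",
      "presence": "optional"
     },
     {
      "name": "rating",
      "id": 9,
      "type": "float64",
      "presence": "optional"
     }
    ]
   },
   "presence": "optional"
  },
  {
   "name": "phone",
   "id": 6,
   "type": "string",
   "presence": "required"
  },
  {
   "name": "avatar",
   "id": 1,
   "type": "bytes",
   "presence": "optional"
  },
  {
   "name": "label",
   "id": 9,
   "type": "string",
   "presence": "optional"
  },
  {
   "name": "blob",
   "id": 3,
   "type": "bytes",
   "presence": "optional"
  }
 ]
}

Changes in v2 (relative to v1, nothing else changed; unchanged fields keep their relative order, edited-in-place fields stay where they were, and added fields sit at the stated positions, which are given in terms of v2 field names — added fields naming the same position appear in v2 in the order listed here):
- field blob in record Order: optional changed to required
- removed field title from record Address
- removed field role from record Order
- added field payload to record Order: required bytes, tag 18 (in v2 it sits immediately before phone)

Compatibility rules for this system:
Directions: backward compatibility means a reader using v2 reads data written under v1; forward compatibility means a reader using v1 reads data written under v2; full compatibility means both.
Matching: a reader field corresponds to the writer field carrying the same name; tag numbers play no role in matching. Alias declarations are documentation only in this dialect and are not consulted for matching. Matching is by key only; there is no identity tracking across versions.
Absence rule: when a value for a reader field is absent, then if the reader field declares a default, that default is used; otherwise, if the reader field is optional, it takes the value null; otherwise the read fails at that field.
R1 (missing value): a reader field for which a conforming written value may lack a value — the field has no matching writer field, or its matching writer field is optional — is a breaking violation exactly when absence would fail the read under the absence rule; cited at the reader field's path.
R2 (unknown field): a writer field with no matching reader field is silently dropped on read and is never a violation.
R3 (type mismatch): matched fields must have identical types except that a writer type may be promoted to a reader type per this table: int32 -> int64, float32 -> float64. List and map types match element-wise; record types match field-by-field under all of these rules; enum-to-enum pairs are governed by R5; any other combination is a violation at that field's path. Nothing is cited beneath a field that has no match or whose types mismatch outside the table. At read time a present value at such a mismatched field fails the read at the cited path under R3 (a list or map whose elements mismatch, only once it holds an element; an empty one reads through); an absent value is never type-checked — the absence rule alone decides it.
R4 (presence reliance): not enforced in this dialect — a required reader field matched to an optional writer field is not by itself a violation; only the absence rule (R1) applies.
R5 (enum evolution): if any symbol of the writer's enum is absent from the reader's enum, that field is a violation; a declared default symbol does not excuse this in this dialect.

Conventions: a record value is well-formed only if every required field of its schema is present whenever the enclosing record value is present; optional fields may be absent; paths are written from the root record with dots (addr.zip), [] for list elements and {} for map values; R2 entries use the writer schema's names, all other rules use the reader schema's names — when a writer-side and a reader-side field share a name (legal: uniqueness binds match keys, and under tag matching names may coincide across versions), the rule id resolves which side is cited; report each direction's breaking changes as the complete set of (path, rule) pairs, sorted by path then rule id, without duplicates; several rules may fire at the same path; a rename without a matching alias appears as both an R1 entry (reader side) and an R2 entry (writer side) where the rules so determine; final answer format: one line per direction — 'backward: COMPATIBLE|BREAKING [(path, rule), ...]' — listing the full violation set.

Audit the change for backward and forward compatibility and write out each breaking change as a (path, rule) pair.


backward: BREAKING [(blob, R1), (payload, R1)]; forward: COMPATIBLE []

each type pair in Order: writer, then reader
checking backward for Order: reader v2 against writer v1:
  addr: paired with writer addr (Address -> Address; writer optional)
  no writer field matches reader payload
  phone: paired with writer phone (string -> string; writer required)
  avatar: paired with writer avatar (bytes -> bytes; writer optional)
  label: paired with writer label (string -> string; writer optional)
  blob: paired with writer blob (bytes -> bytes; writer optional)
  writer field role has no reader counterpart
  addr.age: paired with writer addr.age (int64 -> int64; writer required)
  addr.notes: paired with writer addr.notes (string -> string; writer optional)
  addr.rating: paired with writer addr.rating (float64 -> float64; writer optional)
  writer field addr.title has no reader counterpart
  R1 fires at blob
  R1 fires at payload
  => backward: BREAKING (2)
checking forward for Order: reader v1 against writer v2:
  no writer field matches reader role
  addr: paired with writer addr (Address -> Address; writer optional)
  phone: paired with writer phone (string -> string; writer required)
  avatar: paired with writer avatar (bytes -> bytes; writer optional)
  label: paired with writer label (string -> string; writer optional)
  blob: paired with writer blob (bytes -> bytes; writer required)
  writer field payload has no reader counterpart
  addr.age: paired with writer addr.age (int64 -> int64; writer required)
  no writer field matches reader addr.title
  addr.notes: paired with writer addr.notes (string -> string; writer optional)
  addr.rating: paired with writer addr.rating (float64 -> float64; writer optional)
  => forward: COMPATIBLE


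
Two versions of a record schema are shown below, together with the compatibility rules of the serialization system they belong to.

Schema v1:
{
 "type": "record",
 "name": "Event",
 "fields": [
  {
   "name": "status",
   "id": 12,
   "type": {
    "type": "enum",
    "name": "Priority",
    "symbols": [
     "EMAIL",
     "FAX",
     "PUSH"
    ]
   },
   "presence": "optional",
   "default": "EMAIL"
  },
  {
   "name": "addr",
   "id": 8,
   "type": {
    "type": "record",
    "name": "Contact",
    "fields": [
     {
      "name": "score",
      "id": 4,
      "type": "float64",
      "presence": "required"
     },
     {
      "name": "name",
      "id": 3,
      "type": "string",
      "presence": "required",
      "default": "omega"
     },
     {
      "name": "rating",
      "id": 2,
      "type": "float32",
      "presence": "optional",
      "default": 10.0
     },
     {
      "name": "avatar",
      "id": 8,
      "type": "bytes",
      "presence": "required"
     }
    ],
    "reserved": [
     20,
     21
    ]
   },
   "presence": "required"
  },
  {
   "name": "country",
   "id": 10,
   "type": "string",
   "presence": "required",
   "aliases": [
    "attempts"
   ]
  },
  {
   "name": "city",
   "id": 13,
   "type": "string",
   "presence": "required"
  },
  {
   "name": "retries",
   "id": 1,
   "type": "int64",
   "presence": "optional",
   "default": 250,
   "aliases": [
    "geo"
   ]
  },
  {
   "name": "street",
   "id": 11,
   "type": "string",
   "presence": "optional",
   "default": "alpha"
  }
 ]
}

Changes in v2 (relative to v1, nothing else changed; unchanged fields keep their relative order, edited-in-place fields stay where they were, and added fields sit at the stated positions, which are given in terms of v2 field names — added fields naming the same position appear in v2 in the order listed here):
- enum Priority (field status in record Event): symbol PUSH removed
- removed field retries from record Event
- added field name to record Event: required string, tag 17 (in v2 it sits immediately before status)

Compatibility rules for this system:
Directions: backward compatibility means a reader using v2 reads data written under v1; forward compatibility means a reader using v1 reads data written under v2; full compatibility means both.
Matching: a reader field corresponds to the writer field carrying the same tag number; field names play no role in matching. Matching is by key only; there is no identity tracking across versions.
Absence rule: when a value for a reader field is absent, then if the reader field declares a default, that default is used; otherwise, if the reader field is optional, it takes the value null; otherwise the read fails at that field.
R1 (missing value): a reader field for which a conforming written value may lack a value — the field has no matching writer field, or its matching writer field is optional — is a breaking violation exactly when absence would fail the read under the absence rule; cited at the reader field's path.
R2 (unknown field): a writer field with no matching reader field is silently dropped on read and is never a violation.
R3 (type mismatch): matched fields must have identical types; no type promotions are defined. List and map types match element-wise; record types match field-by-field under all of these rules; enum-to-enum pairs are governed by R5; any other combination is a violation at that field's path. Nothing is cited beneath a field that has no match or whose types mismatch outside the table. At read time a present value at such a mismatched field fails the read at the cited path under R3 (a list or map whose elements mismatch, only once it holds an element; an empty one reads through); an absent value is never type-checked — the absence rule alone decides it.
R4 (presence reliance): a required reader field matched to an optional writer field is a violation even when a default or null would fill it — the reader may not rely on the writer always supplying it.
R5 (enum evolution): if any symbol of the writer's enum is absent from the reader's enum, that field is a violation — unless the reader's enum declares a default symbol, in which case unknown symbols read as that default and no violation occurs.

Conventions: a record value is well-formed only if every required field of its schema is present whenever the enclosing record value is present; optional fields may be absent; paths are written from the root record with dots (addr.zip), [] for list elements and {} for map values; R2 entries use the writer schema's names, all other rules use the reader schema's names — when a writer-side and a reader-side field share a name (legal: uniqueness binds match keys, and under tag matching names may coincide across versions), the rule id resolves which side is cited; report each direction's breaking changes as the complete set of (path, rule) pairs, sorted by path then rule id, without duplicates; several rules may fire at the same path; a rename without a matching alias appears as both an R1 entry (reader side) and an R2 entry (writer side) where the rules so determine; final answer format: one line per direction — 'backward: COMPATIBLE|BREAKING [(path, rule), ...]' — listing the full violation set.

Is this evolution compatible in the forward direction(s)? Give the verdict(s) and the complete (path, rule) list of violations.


forward: COMPATIBLE []

arrows below run writer -> reader for Event
checking forward for Event: reader v1 against writer v2:
  status: paired with writer status (Priority -> Priority; writer optional)
  addr: paired with writer addr (Contact -> Contact; writer required)
  country: paired with writer country (string -> string; writer required)
  city: paired with writer city (string -> string; writer required)
  no writer field matches reader retries
  street: paired with writer street (string -> string; writer optional)
  leftover writer field: name
  addr.score: paired with writer addr.score (float64 -> float64; writer required)
  addr.name: paired with writer addr.name (string -> string; writer required)
  addr.rating: paired with writer addr.rating (float32 -> float32; writer optional)
  addr.avatar: paired with writer addr.avatar (bytes -> bytes; writer required)
  => no violations; forward on Event: COMPATIBLE
ruling out the remaining Event differences:
  enum Priority (field status in record Event): symbol PUSH removed -> its effect on Event is confined to the backward direction, not asked
  removed field retries from record Event -> no rule fires on it in Event's dialect; the asked verdict holds
  added field name to record Event: required string, tag 17 (in v2 it sits immediately before status) -> its effect on Event is confined to the backward direction, not asked
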